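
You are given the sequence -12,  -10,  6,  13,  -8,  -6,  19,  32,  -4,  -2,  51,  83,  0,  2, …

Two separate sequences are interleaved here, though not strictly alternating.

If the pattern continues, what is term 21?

8

Positions follow the repeating pattern AABB; grouping by letter gives 2 tracks.
Track A: -12, -10, -8, -6, -4, -2, 0, 2 — linear: a_n = -14 + 2·n.
Track B: 6, 13, 19, 32, 51, 83 — each term equals the sum of the previous two.
Position 21 → track A, term 11 = 8.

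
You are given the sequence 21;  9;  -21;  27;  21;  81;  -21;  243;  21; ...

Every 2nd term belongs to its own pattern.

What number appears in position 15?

The terms cycle through 2 interleaved subsequences.
Subsequence A is 21, -21, 21, -21, 21, which is oscillating between 21 and -21.
Subsequence B is 9, 27, 81, 243, which is successive powers of 3.
Position 15 falls in subsequence A as its term 8, giving -21.

-21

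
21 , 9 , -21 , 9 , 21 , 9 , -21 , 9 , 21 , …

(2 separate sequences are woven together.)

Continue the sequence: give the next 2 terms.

9, -21

Taking every 2nd term gives 2 separate tracks.
Stream A = 21, -21, 21, -21, 21: alternating ±21.
Stream B = 9, 9, 9, 9: the constant sequence 9.
The 10th slot belongs to stream B; its 5th term is 9.
Position 11 → stream A, term 6 = -21.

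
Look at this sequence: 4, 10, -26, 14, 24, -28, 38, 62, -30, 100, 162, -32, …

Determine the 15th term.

Positions follow the repeating pattern AAB; grouping by letter gives 2 tracks.
Stream A: 4, 10, 14, 24, 38, 62, 100, 162 (each term equals the sum of the previous two).
Stream B: -26, -28, -30, -32 (linear: a_n = -24 − 2·n).
The 15th slot belongs to stream B; its 5th term is -34.

-34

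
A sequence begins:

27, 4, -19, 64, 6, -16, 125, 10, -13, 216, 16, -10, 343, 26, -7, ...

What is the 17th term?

The terms cycle through 3 interleaved subsequences.
Stream A is 27, 64, 125, 216, 343, which is consecutive cubes n³ from n = 3.
Stream B is 4, 6, 10, 16, 26, which is a Fibonacci-like recurrence a_n = a_{n-1} + a_{n-2}.
Stream C is -19, -16, -13, -10, -7, which is arithmetic, step +3.
The 17th slot belongs to stream B; its 6th term is 42.

42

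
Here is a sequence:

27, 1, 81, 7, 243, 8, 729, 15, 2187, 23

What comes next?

6561

Positions 1, 3, 5, … form one subsequence and positions 2, 4, 6, … form another.
Track A: 27, 81, 243, 729, 2187. Powers 3^3, 3^4, 3^5, ….
Track B: 1, 7, 8, 15, 23. Each term equals the sum of the previous two.
Position 11 falls in track A as its term 6, giving 6561.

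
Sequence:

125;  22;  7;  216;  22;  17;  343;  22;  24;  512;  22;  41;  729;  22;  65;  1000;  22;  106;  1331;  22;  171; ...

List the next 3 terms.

Split by position mod 3: positions 1, 4, 7, … form one track, and each other residue class forms its own.
Subsequence A is 125, 216, 343, 512, 729, 1000, 1331, which is perfect cubes starting at 5³.
Subsequence B is 22, 22, 22, 22, 22, 22, 22, which is the constant sequence 22.
Subsequence C is 7, 17, 24, 41, 65, 106, 171, which is a Fibonacci-like recurrence a_n = a_{n-1} + a_{n-2}.
Position 22 → subsequence A, term 8 = 1728.
Position 23 → subsequence B, term 8 = 22.
Term 24 comes from subsequence C (its 8th entry): 277.

1728, 22, 277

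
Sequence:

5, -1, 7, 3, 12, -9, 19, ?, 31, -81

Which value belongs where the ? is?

27

Positions 1, 3, 5, … form one subsequence and positions 2, 4, 6, … form another.
Subsequence A is 5, 7, 12, 19, 31, which is each term equals the sum of the previous two.
Subsequence B is -1, 3, -9, ?, -81, which is geometric with ratio -3.
Filling subsequence B at index 4 by its rule yields 27.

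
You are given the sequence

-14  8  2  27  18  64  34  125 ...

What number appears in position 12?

Positions 1, 3, 5, … form one subsequence and positions 2, 4, 6, … form another.
Track A is -14, 2, 18, 34, which is linear: a_n = -30 + 16·n.
Track B is 8, 27, 64, 125, which is consecutive cubes n³ from n = 2.
Position 12 → track B, term 6 = 343.

343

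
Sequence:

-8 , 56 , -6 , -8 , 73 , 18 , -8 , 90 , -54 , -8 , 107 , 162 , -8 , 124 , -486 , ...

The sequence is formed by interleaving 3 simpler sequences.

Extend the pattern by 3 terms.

The terms cycle through 3 interleaved subsequences.
Track A is -8, -8, -8, -8, -8, which is always -8.
Track B is 56, 73, 90, 107, 124, which is adding 17 each time.
Track C is -6, 18, -54, 162, -486, which is a geometric progression (common ratio -3).
Position 16 → track A, term 6 = -8.
The 17th slot belongs to track B; its 6th term is 141.
Position 18 falls in track C as its term 6, giving 1458.

-8, 141, 1458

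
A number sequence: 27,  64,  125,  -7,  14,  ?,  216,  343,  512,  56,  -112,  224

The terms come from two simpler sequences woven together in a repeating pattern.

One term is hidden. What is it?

Positions follow the repeating pattern AAABBB; grouping by letter gives 2 tracks.
Track A: 27, 64, 125, 216, 343, 512 (consecutive cubes n³ from n = 3).
Track B: -7, 14, ?, 56, -112, 224 (multiplying by -2 each time).
Track B's pattern makes the blank -28.

-28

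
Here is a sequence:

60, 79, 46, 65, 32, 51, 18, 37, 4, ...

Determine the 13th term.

-24

The terms cycle through 2 interleaved subsequences.
Subsequence A = 60, 46, 32, 18, 4: arithmetic with common difference −14.
Subsequence B = 79, 65, 51, 37: arithmetic, step −14.
Term 13 comes from subsequence A (its 7th entry): -24.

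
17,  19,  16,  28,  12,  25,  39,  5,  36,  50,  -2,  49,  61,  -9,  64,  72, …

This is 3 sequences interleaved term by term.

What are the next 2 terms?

-16, 81

Split by position mod 3: positions 1, 4, 7, … form one track, and each other residue class forms its own.
Subsequence A: 17, 28, 39, 50, 61, 72 (arithmetic with common difference +11).
Subsequence B: 19, 12, 5, -2, -9 (arithmetic with common difference −7).
Subsequence C: 16, 25, 36, 49, 64 (consecutive squares n² from n = 4).
Term 17 comes from subsequence B (its 6th entry): -16.
The 18th slot belongs to subsequence C; its 6th term is 81.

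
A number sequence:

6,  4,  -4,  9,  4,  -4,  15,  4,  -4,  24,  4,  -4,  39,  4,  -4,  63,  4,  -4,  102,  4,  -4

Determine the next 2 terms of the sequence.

Positions follow the repeating pattern ABB; grouping by letter gives 2 tracks.
Track A = 6, 9, 15, 24, 39, 63, 102: a Fibonacci-like recurrence a_n = a_{n-1} + a_{n-2}.
Track B = 4, -4, 4, -4, 4, -4, 4, -4, 4, -4, 4, -4, 4, -4: alternating ±4.
Term 22 comes from track A (its 8th entry): 165.
Term 23 comes from track B (its 15th entry): 4.

165, 4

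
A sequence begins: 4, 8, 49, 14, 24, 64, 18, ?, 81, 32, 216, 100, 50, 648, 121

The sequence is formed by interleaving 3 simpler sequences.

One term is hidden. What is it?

Split by position mod 3: positions 1, 4, 7, … form one track, and each other residue class forms its own.
Track A = 4, 14, 18, 32, 50: each term equals the sum of the previous two.
Track B = 8, 24, ?, 216, 648: geometric, ×3 each step.
Track C = 49, 64, 81, 100, 121: perfect squares starting at 7².
Filling track B at index 3 by its rule yields 72.

72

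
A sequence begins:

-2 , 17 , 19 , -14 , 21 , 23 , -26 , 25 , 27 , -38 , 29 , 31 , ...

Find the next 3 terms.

-50, 33, 35

Positions follow the repeating pattern ABB; grouping by letter gives 2 tracks.
Subsequence A is -2, -14, -26, -38, which is linear: a_n = 10 − 12·n.
Subsequence B is 17, 19, 21, 23, 25, 27, 29, 31, which is adding 2 each time.
The 13th slot belongs to subsequence A; its 5th term is -50.
Term 14 comes from subsequence B (its 9th entry): 33.
Term 15 comes from subsequence B (its 10th entry): 35.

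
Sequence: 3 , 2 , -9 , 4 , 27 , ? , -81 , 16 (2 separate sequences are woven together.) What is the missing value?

8

Positions 1, 3, 5, … form one subsequence and positions 2, 4, 6, … form another.
Track A is 3, -9, 27, -81, which is a geometric progression (common ratio -3).
Track B is 2, 4, ?, 16, which is powers of 2.
The gap is track B's term 3; the rule gives 8.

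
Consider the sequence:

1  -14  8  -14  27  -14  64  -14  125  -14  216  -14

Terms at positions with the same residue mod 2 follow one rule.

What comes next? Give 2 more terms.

Split by position mod 2 into 2 tracks.
Track A is 1, 8, 27, 64, 125, 216, which is perfect cubes starting at 1³.
Track B is -14, -14, -14, -14, -14, -14, which is the constant sequence -14.
Term 13 comes from track A (its 7th entry): 343.
Position 14 → track B, term 7 = -14.

343, -14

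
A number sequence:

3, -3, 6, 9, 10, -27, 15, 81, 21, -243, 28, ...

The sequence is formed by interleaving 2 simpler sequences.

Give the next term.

The terms cycle through 2 interleaved subsequences.
Stream A: 3, 6, 10, 15, 21, 28 — triangular numbers n(n+1)/2 for n = 2, 3, ….
Stream B: -3, 9, -27, 81, -243 — multiplying by -3 each time.
Position 12 → stream B, term 6 = 729.

729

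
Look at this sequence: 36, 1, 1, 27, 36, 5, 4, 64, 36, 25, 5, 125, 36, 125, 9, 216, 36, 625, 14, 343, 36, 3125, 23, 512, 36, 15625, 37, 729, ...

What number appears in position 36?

The terms cycle through 4 interleaved subsequences.
Subsequence A: 36, 36, 36, 36, 36, 36, 36 (constant 36).
Subsequence B: 1, 5, 25, 125, 625, 3125, 15625 (geometric, ×5 each step).
Subsequence C: 1, 4, 5, 9, 14, 23, 37 (a Fibonacci-like recurrence a_n = a_{n-1} + a_{n-2}).
Subsequence D: 27, 64, 125, 216, 343, 512, 729 (perfect cubes starting at 3³).
The 36th slot belongs to subsequence D; its 9th term is 1331.

1331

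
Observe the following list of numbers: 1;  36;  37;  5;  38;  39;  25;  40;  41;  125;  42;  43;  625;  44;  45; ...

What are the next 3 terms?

3125, 46, 47

Positions follow the repeating pattern ABB; grouping by letter gives 2 tracks.
Track A: 1, 5, 25, 125, 625 (successive powers of 5).
Track B: 36, 37, 38, 39, 40, 41, 42, 43, 44, 45 (arithmetic with common difference +1).
Position 16 → track A, term 6 = 3125.
Position 17 → track B, term 11 = 46.
Position 18 → track B, term 12 = 47.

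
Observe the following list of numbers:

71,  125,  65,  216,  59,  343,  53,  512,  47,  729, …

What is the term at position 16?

1728

The terms cycle through 2 interleaved subsequences.
Subsequence A: 71, 65, 59, 53, 47. Arithmetic, step −6.
Subsequence B: 125, 216, 343, 512, 729. Perfect cubes starting at 5³.
Term 16 comes from subsequence B (its 8th entry): 1728.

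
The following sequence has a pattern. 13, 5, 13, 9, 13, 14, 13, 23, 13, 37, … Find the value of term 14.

97

The terms cycle through 2 interleaved subsequences.
Track A = 13, 13, 13, 13, 13: constant 13.
Track B = 5, 9, 14, 23, 37: each term equals the sum of the previous two.
Position 14 falls in track B as its term 7, giving 97.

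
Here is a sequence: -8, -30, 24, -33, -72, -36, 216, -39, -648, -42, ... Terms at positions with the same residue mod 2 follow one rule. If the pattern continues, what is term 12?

Odd-indexed and even-indexed terms follow separate rules.
Stream A = -8, 24, -72, 216, -648: multiplying by -3 each time.
Stream B = -30, -33, -36, -39, -42: linear: a_n = -27 − 3·n.
Position 12 → stream B, term 6 = -45.

-45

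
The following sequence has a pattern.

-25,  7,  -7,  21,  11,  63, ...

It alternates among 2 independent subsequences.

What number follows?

29

Odd-indexed and even-indexed terms follow separate rules.
Subsequence A: -25, -7, 11. Arithmetic with common difference +18.
Subsequence B: 7, 21, 63. A geometric progression (common ratio 3).
The 7th slot belongs to subsequence A; its 4th term is 29.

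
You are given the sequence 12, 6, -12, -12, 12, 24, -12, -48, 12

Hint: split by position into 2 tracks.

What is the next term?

96

Odd-indexed and even-indexed terms follow separate rules.
Track A: 12, -12, 12, -12, 12. Alternating ±12.
Track B: 6, -12, 24, -48. Multiplying by -2 each time.
Position 10 → track B, term 5 = 96.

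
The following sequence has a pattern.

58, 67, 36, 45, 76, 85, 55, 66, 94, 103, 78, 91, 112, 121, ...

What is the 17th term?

130

Positions follow the repeating pattern AABB; grouping by letter gives 2 tracks.
Track A: 58, 67, 76, 85, 94, 103, 112, 121 (adding 9 each time).
Track B: 36, 45, 55, 66, 78, 91 (the triangular numbers T_8, T_9, …).
Term 17 comes from track A (its 9th entry): 130.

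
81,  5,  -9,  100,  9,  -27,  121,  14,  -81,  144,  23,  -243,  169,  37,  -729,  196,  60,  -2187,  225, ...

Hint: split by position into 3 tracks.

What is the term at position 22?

256

Taking every 3rd term gives 3 separate tracks.
Stream A is 81, 100, 121, 144, 169, 196, 225, which is consecutive squares n² from n = 9.
Stream B is 5, 9, 14, 23, 37, 60, which is each term equals the sum of the previous two.
Stream C is -9, -27, -81, -243, -729, -2187, which is geometric, ×3 each step.
Term 22 comes from stream A (its 8th entry): 256.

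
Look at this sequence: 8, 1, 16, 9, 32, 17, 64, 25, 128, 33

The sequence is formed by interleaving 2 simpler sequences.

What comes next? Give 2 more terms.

Odd-indexed and even-indexed terms follow separate rules.
Track A: 8, 16, 32, 64, 128 (multiplying by 2 each time).
Track B: 1, 9, 17, 25, 33 (arithmetic with common difference +8).
Term 11 comes from track A (its 6th entry): 256.
Position 12 → track B, term 6 = 41.

256, 41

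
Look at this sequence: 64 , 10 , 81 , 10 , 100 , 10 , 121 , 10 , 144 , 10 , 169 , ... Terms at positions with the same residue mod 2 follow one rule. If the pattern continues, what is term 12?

10

Odd-indexed and even-indexed terms follow separate rules.
Track A: 64, 81, 100, 121, 144, 169 — consecutive squares n² from n = 8.
Track B: 10, 10, 10, 10, 10 — constant 10.
Term 12 comes from track B (its 6th entry): 10.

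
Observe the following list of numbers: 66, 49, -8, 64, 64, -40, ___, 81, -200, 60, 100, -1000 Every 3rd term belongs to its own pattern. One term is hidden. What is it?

The terms cycle through 3 interleaved subsequences.
Track A: 66, 64, ?, 60 (arithmetic, step −2).
Track B: 49, 64, 81, 100 (perfect squares starting at 7²).
Track C: -8, -40, -200, -1000 (geometric, ×5 each step).
Filling track A at index 3 by its rule yields 62.

62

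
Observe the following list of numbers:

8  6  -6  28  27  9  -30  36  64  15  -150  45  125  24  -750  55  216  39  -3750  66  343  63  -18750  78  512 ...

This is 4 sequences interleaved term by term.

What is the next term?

Split by position mod 4 into 4 tracks.
Track A: 8, 27, 64, 125, 216, 343, 512 — consecutive cubes n³ from n = 2.
Track B: 6, 9, 15, 24, 39, 63 — a Fibonacci-like recurrence a_n = a_{n-1} + a_{n-2}.
Track C: -6, -30, -150, -750, -3750, -18750 — multiplying by 5 each time.
Track D: 28, 36, 45, 55, 66, 78 — the triangular numbers T_7, T_8, ….
Position 26 → track B, term 7 = 102.

102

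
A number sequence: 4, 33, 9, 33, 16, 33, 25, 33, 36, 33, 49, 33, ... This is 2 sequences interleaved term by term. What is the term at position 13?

64

Taking every 2nd term gives 2 separate tracks.
Stream A = 4, 9, 16, 25, 36, 49: consecutive squares n² from n = 2.
Stream B = 33, 33, 33, 33, 33, 33: always 33.
Position 13 → stream A, term 7 = 64.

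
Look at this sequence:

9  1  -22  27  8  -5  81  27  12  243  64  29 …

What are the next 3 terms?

729, 125, 46

The terms cycle through 3 interleaved subsequences.
Track A is 9, 27, 81, 243, which is powers 3^2, 3^3, 3^4, ….
Track B is 1, 8, 27, 64, which is consecutive cubes n³ from n = 1.
Track C is -22, -5, 12, 29, which is adding 17 each time.
The 13th slot belongs to track A; its 5th term is 729.
Term 14 comes from track B (its 5th entry): 125.
Position 15 falls in track C as its term 5, giving 46.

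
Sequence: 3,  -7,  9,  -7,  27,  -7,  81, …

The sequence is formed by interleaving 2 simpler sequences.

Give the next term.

-7

Odd-indexed and even-indexed terms follow separate rules.
Stream A: 3, 9, 27, 81 (powers of 3).
Stream B: -7, -7, -7 (constant -7).
Term 8 comes from stream B (its 4th entry): -7.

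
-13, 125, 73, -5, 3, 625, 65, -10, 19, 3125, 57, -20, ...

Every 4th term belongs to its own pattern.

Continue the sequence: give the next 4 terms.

35, 15625, 49, -40

The terms cycle through 4 interleaved subsequences.
Stream A: -13, 3, 19 (linear: a_n = -29 + 16·n).
Stream B: 125, 625, 3125 (successive powers of 5).
Stream C: 73, 65, 57 (linear: a_n = 81 − 8·n).
Stream D: -5, -10, -20 (geometric with ratio 2).
Position 13 → stream A, term 4 = 35.
Term 14 comes from stream B (its 4th entry): 15625.
Position 15 falls in stream C as its term 4, giving 49.
The 16th slot belongs to stream D; its 4th term is -40.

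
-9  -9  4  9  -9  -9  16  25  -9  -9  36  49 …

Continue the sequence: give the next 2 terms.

The slot pattern repeats as AABB (period 4), so there are 2 interleaved tracks.
Stream A: -9, -9, -9, -9, -9, -9 (the constant sequence -9).
Stream B: 4, 9, 16, 25, 36, 49 (perfect squares starting at 2²).
Position 13 falls in stream A as its term 7, giving -9.
Position 14 falls in stream A as its term 8, giving -9.

-9, -9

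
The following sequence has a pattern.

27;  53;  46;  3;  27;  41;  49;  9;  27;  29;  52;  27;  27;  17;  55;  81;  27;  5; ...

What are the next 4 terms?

Split by position mod 4 into 4 tracks.
Subsequence A: 27, 27, 27, 27, 27 — always 27.
Subsequence B: 53, 41, 29, 17, 5 — subtracting 12 each time.
Subsequence C: 46, 49, 52, 55 — arithmetic, step +3.
Subsequence D: 3, 9, 27, 81 — powers 3^1, 3^2, 3^3, ….
The 19th slot belongs to subsequence C; its 5th term is 58.
The 20th slot belongs to subsequence D; its 5th term is 243.
Term 21 comes from subsequence A (its 6th entry): 27.
Term 22 comes from subsequence B (its 6th entry): -7.

58, 243, 27, -7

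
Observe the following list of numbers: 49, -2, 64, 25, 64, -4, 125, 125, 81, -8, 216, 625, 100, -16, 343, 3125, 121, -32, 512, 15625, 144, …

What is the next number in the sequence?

Taking every 4th term gives 4 separate tracks.
Track A: 49, 64, 81, 100, 121, 144 — consecutive squares n² from n = 7.
Track B: -2, -4, -8, -16, -32 — a geometric progression (common ratio 2).
Track C: 64, 125, 216, 343, 512 — perfect cubes starting at 4³.
Track D: 25, 125, 625, 3125, 15625 — powers 5^2, 5^3, 5^4, ….
Position 22 → track B, term 6 = -64.

-64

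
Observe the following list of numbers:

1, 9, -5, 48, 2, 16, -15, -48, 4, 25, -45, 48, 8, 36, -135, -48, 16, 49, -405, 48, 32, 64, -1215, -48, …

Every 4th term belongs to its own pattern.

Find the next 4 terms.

Split by position mod 4: positions 1, 5, 9, … form one track, and each other residue class forms its own.
Subsequence A is 1, 2, 4, 8, 16, 32, which is successive powers of 2.
Subsequence B is 9, 16, 25, 36, 49, 64, which is the squares 3², 4², 5², ….
Subsequence C is -5, -15, -45, -135, -405, -1215, which is a geometric progression (common ratio 3).
Subsequence D is 48, -48, 48, -48, 48, -48, which is alternating ±48.
Position 25 falls in subsequence A as its term 7, giving 64.
Position 26 → subsequence B, term 7 = 81.
Position 27 → subsequence C, term 7 = -3645.
The 28th slot belongs to subsequence D; its 7th term is 48.

64, 81, -3645, 48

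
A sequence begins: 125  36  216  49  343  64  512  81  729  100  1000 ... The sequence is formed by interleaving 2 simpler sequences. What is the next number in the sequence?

121

The terms cycle through 2 interleaved subsequences.
Track A is 125, 216, 343, 512, 729, 1000, which is the cubes 5³, 6³, 7³, ….
Track B is 36, 49, 64, 81, 100, which is perfect squares starting at 6².
The 12th slot belongs to track B; its 6th term is 121.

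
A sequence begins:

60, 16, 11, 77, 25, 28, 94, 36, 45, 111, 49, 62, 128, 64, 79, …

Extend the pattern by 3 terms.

Split by position mod 3: positions 1, 4, 7, … form one track, and each other residue class forms its own.
Subsequence A: 60, 77, 94, 111, 128 — linear: a_n = 43 + 17·n.
Subsequence B: 16, 25, 36, 49, 64 — consecutive squares n² from n = 4.
Subsequence C: 11, 28, 45, 62, 79 — arithmetic with common difference +17.
Position 16 → subsequence A, term 6 = 145.
Term 17 comes from subsequence B (its 6th entry): 81.
Position 18 → subsequence C, term 6 = 96.

145, 81, 96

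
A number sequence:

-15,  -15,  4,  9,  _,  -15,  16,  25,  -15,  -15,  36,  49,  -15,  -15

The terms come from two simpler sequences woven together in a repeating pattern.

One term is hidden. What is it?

-15

Positions follow the repeating pattern AABB; grouping by letter gives 2 tracks.
Track A: -15, -15, ?, -15, -15, -15, -15, -15 — the constant sequence -15.
Track B: 4, 9, 16, 25, 36, 49 — perfect squares starting at 2².
Track A's pattern makes the blank -15.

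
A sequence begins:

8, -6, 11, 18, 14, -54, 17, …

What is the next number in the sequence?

162

Taking every 2nd term gives 2 separate tracks.
Track A: 8, 11, 14, 17 (arithmetic, step +3).
Track B: -6, 18, -54 (multiplying by -3 each time).
Term 8 comes from track B (its 4th entry): 162.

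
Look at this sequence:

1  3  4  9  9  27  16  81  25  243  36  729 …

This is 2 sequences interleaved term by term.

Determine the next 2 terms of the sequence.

The terms cycle through 2 interleaved subsequences.
Track A: 1, 4, 9, 16, 25, 36 — consecutive squares n² from n = 1.
Track B: 3, 9, 27, 81, 243, 729 — geometric, ×3 each step.
The 13th slot belongs to track A; its 7th term is 49.
Position 14 falls in track B as its term 7, giving 2187.

49, 2187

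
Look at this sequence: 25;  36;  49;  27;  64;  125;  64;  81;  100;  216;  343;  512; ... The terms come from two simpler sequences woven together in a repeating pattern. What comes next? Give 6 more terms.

121, 144, 169, 729, 1000, 1331

Positions follow the repeating pattern AAABBB; grouping by letter gives 2 tracks.
Stream A: 25, 36, 49, 64, 81, 100 (the squares 5², 6², 7², …).
Stream B: 27, 64, 125, 216, 343, 512 (consecutive cubes n³ from n = 3).
Position 13 falls in stream A as its term 7, giving 121.
Position 14 falls in stream A as its term 8, giving 144.
Position 15 falls in stream A as its term 9, giving 169.
Position 16 → stream B, term 7 = 729.
Term 17 comes from stream B (its 8th entry): 1000.
Position 18 falls in stream B as its term 9, giving 1331.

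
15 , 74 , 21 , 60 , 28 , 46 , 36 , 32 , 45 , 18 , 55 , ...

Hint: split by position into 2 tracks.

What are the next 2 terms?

The terms cycle through 2 interleaved subsequences.
Stream A: 15, 21, 28, 36, 45, 55. Triangular numbers n(n+1)/2 for n = 5, 6, ….
Stream B: 74, 60, 46, 32, 18. Arithmetic with common difference −14.
Position 12 → stream B, term 6 = 4.
Position 13 → stream A, term 7 = 66.

4, 66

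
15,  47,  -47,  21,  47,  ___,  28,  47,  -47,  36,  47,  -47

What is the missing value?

Positions follow the repeating pattern ABB; grouping by letter gives 2 tracks.
Subsequence A: 15, 21, 28, 36 — triangular numbers n(n+1)/2 for n = 5, 6, ….
Subsequence B: 47, -47, 47, ?, 47, -47, 47, -47 — oscillating between 47 and -47.
Subsequence B's pattern makes the blank -47.

-47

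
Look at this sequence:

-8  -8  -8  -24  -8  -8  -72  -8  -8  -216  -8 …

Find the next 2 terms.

Reading positions in blocks of 3 reveals the pattern ABB — 2 tracks woven together.
Stream A = -8, -24, -72, -216: multiplying by 3 each time.
Stream B = -8, -8, -8, -8, -8, -8, -8: constant -8.
The 12th slot belongs to stream B; its 8th term is -8.
Term 13 comes from stream A (its 5th entry): -648.

-8, -648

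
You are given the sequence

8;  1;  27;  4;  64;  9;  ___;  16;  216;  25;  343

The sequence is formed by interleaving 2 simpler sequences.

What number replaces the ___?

125

Odd-indexed and even-indexed terms follow separate rules.
Track A: 8, 27, 64, ?, 216, 343. The cubes 2³, 3³, 4³, ….
Track B: 1, 4, 9, 16, 25. Consecutive squares n² from n = 1.
Filling track A at index 4 by its rule yields 125.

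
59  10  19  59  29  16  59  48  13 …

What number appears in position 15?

Taking every 3rd term gives 3 separate tracks.
Subsequence A = 59, 59, 59: always 59.
Subsequence B = 10, 29, 48: linear: a_n = -9 + 19·n.
Subsequence C = 19, 16, 13: arithmetic with common difference −3.
Position 15 falls in subsequence C as its term 5, giving 7.

7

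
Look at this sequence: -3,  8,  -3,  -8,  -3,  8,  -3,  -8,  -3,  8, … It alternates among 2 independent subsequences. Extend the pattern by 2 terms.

Positions 1, 3, 5, … form one subsequence and positions 2, 4, 6, … form another.
Stream A: -3, -3, -3, -3, -3 — the constant sequence -3.
Stream B: 8, -8, 8, -8, 8 — the oscillation 8·(−1)^(n+1).
Position 11 → stream A, term 6 = -3.
Term 12 comes from stream B (its 6th entry): -8.

-3, -8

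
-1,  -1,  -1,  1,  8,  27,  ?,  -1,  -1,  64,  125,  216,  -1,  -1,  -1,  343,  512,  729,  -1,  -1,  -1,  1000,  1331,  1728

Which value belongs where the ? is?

-1

The slot pattern repeats as AAABBB (period 6), so there are 2 interleaved tracks.
Stream A = -1, -1, -1, ?, -1, -1, -1, -1, -1, -1, -1, -1: always -1.
Stream B = 1, 8, 27, 64, 125, 216, 343, 512, 729, 1000, 1331, 1728: perfect cubes starting at 1³.
Stream A's pattern makes the blank -1.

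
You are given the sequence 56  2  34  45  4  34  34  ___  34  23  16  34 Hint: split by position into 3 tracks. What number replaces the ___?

The terms cycle through 3 interleaved subsequences.
Track A is 56, 45, 34, 23, which is subtracting 11 each time.
Track B is 2, 4, ?, 16, which is successive powers of 2.
Track C is 34, 34, 34, 34, which is always 34.
Filling track B at index 3 by its rule yields 8.

8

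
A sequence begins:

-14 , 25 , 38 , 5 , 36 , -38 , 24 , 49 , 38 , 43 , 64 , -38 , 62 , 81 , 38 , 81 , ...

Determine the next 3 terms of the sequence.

100, -38, 100

Read the sequence 3 terms at a time; column i is its own pattern.
Track A is -14, 5, 24, 43, 62, 81, which is arithmetic with common difference +19.
Track B is 25, 36, 49, 64, 81, which is the squares 5², 6², 7², ….
Track C is 38, -38, 38, -38, 38, which is alternating ±38.
Position 17 → track B, term 6 = 100.
Term 18 comes from track C (its 6th entry): -38.
Term 19 comes from track A (its 7th entry): 100.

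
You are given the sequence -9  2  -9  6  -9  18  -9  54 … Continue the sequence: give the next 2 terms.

-9, 162

Odd-indexed and even-indexed terms follow separate rules.
Track A: -9, -9, -9, -9 — always -9.
Track B: 2, 6, 18, 54 — geometric, ×3 each step.
Term 9 comes from track A (its 5th entry): -9.
Term 10 comes from track B (its 5th entry): 162.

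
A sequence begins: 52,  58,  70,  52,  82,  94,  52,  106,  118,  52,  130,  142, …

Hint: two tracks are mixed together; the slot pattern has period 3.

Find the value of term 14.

154

Reading positions in blocks of 3 reveals the pattern ABB — 2 tracks woven together.
Stream A = 52, 52, 52, 52: the constant sequence 52.
Stream B = 58, 70, 82, 94, 106, 118, 130, 142: arithmetic, step +12.
Position 14 → stream B, term 9 = 154.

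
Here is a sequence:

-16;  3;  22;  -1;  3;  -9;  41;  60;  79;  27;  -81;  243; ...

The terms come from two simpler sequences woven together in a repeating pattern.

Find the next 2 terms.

Reading positions in blocks of 6 reveals the pattern AAABBB — 2 tracks woven together.
Track A = -16, 3, 22, 41, 60, 79: adding 19 each time.
Track B = -1, 3, -9, 27, -81, 243: a geometric progression (common ratio -3).
Position 13 falls in track A as its term 7, giving 98.
Term 14 comes from track A (its 8th entry): 117.

98, 117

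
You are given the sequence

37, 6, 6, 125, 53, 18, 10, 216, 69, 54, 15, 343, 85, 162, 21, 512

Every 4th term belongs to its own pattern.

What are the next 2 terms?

101, 486

Read the sequence 4 terms at a time; column i is its own pattern.
Track A: 37, 53, 69, 85 — arithmetic with common difference +16.
Track B: 6, 18, 54, 162 — a geometric progression (common ratio 3).
Track C: 6, 10, 15, 21 — triangular numbers starting at T_3.
Track D: 125, 216, 343, 512 — the cubes 5³, 6³, 7³, ….
Position 17 falls in track A as its term 5, giving 101.
Position 18 falls in track B as its term 5, giving 486.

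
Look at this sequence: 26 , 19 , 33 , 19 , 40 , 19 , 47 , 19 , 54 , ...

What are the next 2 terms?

19, 61

The terms cycle through 2 interleaved subsequences.
Track A is 26, 33, 40, 47, 54, which is linear: a_n = 19 + 7·n.
Track B is 19, 19, 19, 19, which is always 19.
Position 10 → track B, term 5 = 19.
The 11th slot belongs to track A; its 6th term is 61.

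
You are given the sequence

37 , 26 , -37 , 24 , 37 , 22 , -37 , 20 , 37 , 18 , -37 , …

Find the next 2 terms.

16, 37

Split by position mod 2 into 2 tracks.
Track A is 37, -37, 37, -37, 37, -37, which is the oscillation 37·(−1)^(n+1).
Track B is 26, 24, 22, 20, 18, which is arithmetic, step −2.
The 12th slot belongs to track B; its 6th term is 16.
Position 13 falls in track A as its term 7, giving 37.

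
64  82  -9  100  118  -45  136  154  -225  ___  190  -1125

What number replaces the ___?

The slot pattern repeats as AAB (period 3), so there are 2 interleaved tracks.
Stream A = 64, 82, 100, 118, 136, 154, ?, 190: arithmetic, step +18.
Stream B = -9, -45, -225, -1125: geometric, ×5 each step.
So the missing entry in stream A is 172.

172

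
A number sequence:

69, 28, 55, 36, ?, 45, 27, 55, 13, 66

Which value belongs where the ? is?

Positions 1, 3, 5, … form one subsequence and positions 2, 4, 6, … form another.
Stream A = 69, 55, ?, 27, 13: arithmetic with common difference −14.
Stream B = 28, 36, 45, 55, 66: the triangular numbers T_7, T_8, ….
So the missing entry in stream A is 41.

41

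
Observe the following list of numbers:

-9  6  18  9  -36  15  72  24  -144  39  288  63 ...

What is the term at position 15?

1152

Taking every 2nd term gives 2 separate tracks.
Track A: -9, 18, -36, 72, -144, 288. Geometric, ×-2 each step.
Track B: 6, 9, 15, 24, 39, 63. Each term equals the sum of the previous two.
Position 15 → track A, term 8 = 1152.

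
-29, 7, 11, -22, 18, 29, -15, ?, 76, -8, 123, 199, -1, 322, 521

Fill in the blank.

The slot pattern repeats as ABB (period 3), so there are 2 interleaved tracks.
Subsequence A = -29, -22, -15, -8, -1: linear: a_n = -36 + 7·n.
Subsequence B = 7, 11, 18, 29, ?, 76, 123, 199, 322, 521: a Fibonacci-like recurrence a_n = a_{n-1} + a_{n-2}.
So the missing entry in subsequence B is 47.

47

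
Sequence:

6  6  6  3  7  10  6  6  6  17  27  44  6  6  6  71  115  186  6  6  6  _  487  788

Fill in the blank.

The slot pattern repeats as AAABBB (period 6), so there are 2 interleaved tracks.
Subsequence A: 6, 6, 6, 6, 6, 6, 6, 6, 6, 6, 6, 6. Always 6.
Subsequence B: 3, 7, 10, 17, 27, 44, 71, 115, 186, ?, 487, 788. Each term equals the sum of the previous two.
So the missing entry in subsequence B is 301.

301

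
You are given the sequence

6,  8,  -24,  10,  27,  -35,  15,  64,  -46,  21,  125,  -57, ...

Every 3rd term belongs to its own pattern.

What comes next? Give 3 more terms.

The terms cycle through 3 interleaved subsequences.
Track A: 6, 10, 15, 21. Triangular numbers starting at T_3.
Track B: 8, 27, 64, 125. The cubes 2³, 3³, 4³, ….
Track C: -24, -35, -46, -57. Subtracting 11 each time.
Position 13 → track A, term 5 = 28.
The 14th slot belongs to track B; its 5th term is 216.
Term 15 comes from track C (its 5th entry): -68.

28, 216, -68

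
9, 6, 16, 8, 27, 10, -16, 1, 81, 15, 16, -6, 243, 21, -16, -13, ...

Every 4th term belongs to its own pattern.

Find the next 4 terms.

729, 28, 16, -20

The terms cycle through 4 interleaved subsequences.
Track A: 9, 27, 81, 243. Powers 3^2, 3^3, 3^4, ….
Track B: 6, 10, 15, 21. The triangular numbers T_3, T_4, ….
Track C: 16, -16, 16, -16. Oscillating between 16 and -16.
Track D: 8, 1, -6, -13. Linear: a_n = 15 − 7·n.
Position 17 falls in track A as its term 5, giving 729.
Term 18 comes from track B (its 5th entry): 28.
Position 19 falls in track C as its term 5, giving 16.
Position 20 falls in track D as its term 5, giving -20.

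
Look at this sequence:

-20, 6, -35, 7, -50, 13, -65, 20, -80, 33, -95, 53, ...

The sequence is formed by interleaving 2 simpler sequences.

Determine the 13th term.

-110

The terms cycle through 2 interleaved subsequences.
Track A: -20, -35, -50, -65, -80, -95 — linear: a_n = -5 − 15·n.
Track B: 6, 7, 13, 20, 33, 53 — a Fibonacci-like recurrence a_n = a_{n-1} + a_{n-2}.
Term 13 comes from track A (its 7th entry): -110.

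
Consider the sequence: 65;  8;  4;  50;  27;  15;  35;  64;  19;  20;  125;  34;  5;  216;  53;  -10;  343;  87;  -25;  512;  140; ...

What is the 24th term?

Split by position mod 3: positions 1, 4, 7, … form one track, and each other residue class forms its own.
Track A: 65, 50, 35, 20, 5, -10, -25 (subtracting 15 each time).
Track B: 8, 27, 64, 125, 216, 343, 512 (perfect cubes starting at 2³).
Track C: 4, 15, 19, 34, 53, 87, 140 (Fibonacci-style (each term is the sum of the two before it)).
The 24th slot belongs to track C; its 8th term is 227.

227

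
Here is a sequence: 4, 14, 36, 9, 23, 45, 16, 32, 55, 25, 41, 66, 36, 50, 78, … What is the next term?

Split by position mod 3 into 3 tracks.
Track A: 4, 9, 16, 25, 36. Perfect squares starting at 2².
Track B: 14, 23, 32, 41, 50. Adding 9 each time.
Track C: 36, 45, 55, 66, 78. Triangular numbers n(n+1)/2 for n = 8, 9, ….
Term 16 comes from track A (its 6th entry): 49.

49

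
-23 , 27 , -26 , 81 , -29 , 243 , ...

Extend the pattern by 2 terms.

-32, 729

Taking every 2nd term gives 2 separate tracks.
Subsequence A: -23, -26, -29 (arithmetic, step −3).
Subsequence B: 27, 81, 243 (powers of 3).
Position 7 falls in subsequence A as its term 4, giving -32.
Term 8 comes from subsequence B (its 4th entry): 729.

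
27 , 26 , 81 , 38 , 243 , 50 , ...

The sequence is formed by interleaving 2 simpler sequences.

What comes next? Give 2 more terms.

729, 62

Split by position mod 2 into 2 tracks.
Track A = 27, 81, 243: powers 3^3, 3^4, 3^5, ….
Track B = 26, 38, 50: arithmetic, step +12.
Term 7 comes from track A (its 4th entry): 729.
Term 8 comes from track B (its 4th entry): 62.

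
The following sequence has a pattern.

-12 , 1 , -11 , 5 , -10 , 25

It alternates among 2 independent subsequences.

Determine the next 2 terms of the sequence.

Positions 1, 3, 5, … form one subsequence and positions 2, 4, 6, … form another.
Track A = -12, -11, -10: arithmetic with common difference +1.
Track B = 1, 5, 25: powers 5^0, 5^1, 5^2, ….
Term 7 comes from track A (its 4th entry): -9.
Term 8 comes from track B (its 4th entry): 125.

-9, 125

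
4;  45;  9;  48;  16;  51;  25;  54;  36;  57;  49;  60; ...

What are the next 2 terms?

64, 63

The terms cycle through 2 interleaved subsequences.
Track A: 4, 9, 16, 25, 36, 49 — perfect squares starting at 2².
Track B: 45, 48, 51, 54, 57, 60 — arithmetic with common difference +3.
Position 13 → track A, term 7 = 64.
Position 14 → track B, term 7 = 63.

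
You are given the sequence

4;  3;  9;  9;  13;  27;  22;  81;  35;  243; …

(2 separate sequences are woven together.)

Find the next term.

57

Split by position mod 2 into 2 tracks.
Track A: 4, 9, 13, 22, 35 — a Fibonacci-like recurrence a_n = a_{n-1} + a_{n-2}.
Track B: 3, 9, 27, 81, 243 — powers of 3.
Term 11 comes from track A (its 6th entry): 57.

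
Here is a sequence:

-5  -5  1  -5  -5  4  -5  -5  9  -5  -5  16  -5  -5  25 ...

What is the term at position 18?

Positions follow the repeating pattern AAB; grouping by letter gives 2 tracks.
Subsequence A = -5, -5, -5, -5, -5, -5, -5, -5, -5, -5: constant -5.
Subsequence B = 1, 4, 9, 16, 25: consecutive squares n² from n = 1.
Position 18 falls in subsequence B as its term 6, giving 36.

36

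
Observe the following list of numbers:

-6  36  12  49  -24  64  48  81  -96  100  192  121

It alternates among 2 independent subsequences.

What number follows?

The terms cycle through 2 interleaved subsequences.
Track A is -6, 12, -24, 48, -96, 192, which is geometric with ratio -2.
Track B is 36, 49, 64, 81, 100, 121, which is perfect squares starting at 6².
Term 13 comes from track A (its 7th entry): -384.

-384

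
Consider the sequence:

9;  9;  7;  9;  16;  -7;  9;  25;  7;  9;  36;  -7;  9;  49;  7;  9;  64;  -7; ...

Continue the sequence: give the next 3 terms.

9, 81, 7

Read the sequence 3 terms at a time; column i is its own pattern.
Subsequence A is 9, 9, 9, 9, 9, 9, which is the constant sequence 9.
Subsequence B is 9, 16, 25, 36, 49, 64, which is consecutive squares n² from n = 3.
Subsequence C is 7, -7, 7, -7, 7, -7, which is alternating ±7.
Term 19 comes from subsequence A (its 7th entry): 9.
Position 20 falls in subsequence B as its term 7, giving 81.
Position 21 → subsequence C, term 7 = 7.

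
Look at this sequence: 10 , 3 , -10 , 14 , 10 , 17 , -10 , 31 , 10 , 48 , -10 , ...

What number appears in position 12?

79

Positions 1, 3, 5, … form one subsequence and positions 2, 4, 6, … form another.
Subsequence A is 10, -10, 10, -10, 10, -10, which is oscillating between 10 and -10.
Subsequence B is 3, 14, 17, 31, 48, which is each term equals the sum of the previous two.
Position 12 → subsequence B, term 6 = 79.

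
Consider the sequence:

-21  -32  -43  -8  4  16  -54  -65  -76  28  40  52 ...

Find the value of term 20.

-131

Positions follow the repeating pattern AAABBB; grouping by letter gives 2 tracks.
Track A: -21, -32, -43, -54, -65, -76 (arithmetic with common difference −11).
Track B: -8, 4, 16, 28, 40, 52 (adding 12 each time).
Term 20 comes from track A (its 11th entry): -131.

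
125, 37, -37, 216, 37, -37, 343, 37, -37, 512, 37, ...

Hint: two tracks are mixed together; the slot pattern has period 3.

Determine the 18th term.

-37

Positions follow the repeating pattern ABB; grouping by letter gives 2 tracks.
Track A: 125, 216, 343, 512 (consecutive cubes n³ from n = 5).
Track B: 37, -37, 37, -37, 37, -37, 37 (oscillating between 37 and -37).
Term 18 comes from track B (its 12th entry): -37.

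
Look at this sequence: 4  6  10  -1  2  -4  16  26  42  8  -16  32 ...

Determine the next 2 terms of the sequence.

68, 110

The slot pattern repeats as AAABBB (period 6), so there are 2 interleaved tracks.
Stream A is 4, 6, 10, 16, 26, 42, which is each term equals the sum of the previous two.
Stream B is -1, 2, -4, 8, -16, 32, which is geometric with ratio -2.
The 13th slot belongs to stream A; its 7th term is 68.
Position 14 → stream A, term 8 = 110.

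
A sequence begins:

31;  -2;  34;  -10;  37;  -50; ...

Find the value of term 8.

-250

Taking every 2nd term gives 2 separate tracks.
Track A: 31, 34, 37 (arithmetic, step +3).
Track B: -2, -10, -50 (geometric with ratio 5).
Position 8 → track B, term 4 = -250.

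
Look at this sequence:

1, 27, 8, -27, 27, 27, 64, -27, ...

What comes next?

125

The terms cycle through 2 interleaved subsequences.
Track A: 1, 8, 27, 64 (perfect cubes starting at 1³).
Track B: 27, -27, 27, -27 (alternating ±27).
Position 9 falls in track A as its term 5, giving 125.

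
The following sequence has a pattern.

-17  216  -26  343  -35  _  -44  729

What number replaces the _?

Positions 1, 3, 5, … form one subsequence and positions 2, 4, 6, … form another.
Subsequence A is -17, -26, -35, -44, which is subtracting 9 each time.
Subsequence B is 216, 343, ?, 729, which is consecutive cubes n³ from n = 6.
Filling subsequence B at index 3 by its rule yields 512.

512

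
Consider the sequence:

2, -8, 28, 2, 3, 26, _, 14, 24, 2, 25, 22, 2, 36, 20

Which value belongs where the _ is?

2

Split by position mod 3: positions 1, 4, 7, … form one track, and each other residue class forms its own.
Track A: 2, 2, ?, 2, 2 — constant 2.
Track B: -8, 3, 14, 25, 36 — arithmetic, step +11.
Track C: 28, 26, 24, 22, 20 — subtracting 2 each time.
Filling track A at index 3 by its rule yields 2.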